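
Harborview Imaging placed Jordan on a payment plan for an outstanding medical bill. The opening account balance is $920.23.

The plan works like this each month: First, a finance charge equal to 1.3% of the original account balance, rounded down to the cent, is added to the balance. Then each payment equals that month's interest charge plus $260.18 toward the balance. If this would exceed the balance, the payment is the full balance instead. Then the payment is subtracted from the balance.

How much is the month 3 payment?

$272.14

# | Opening | Interest | Payment | End bal
1 | $920.23 | $11.96 | $272.14 | $660.05
2 | $660.05 | $11.96 | $272.14 | $399.87
3 | $399.87 | $11.96 | $272.14 | $139.69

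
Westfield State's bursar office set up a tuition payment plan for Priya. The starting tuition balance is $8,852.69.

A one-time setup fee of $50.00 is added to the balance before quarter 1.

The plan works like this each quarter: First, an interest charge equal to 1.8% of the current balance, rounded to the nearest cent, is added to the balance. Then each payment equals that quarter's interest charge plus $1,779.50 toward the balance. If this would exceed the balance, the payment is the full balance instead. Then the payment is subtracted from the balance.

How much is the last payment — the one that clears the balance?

# | Opening | Interest | Payment | End bal
1 | $8,902.69 | $160.25 | $1,939.75 | $7,123.19
2 | $7,123.19 | $128.22 | $1,907.72 | $5,343.69
3 | $5,343.69 | $96.19 | $1,875.69 | $3,564.19
4 | $3,564.19 | $64.16 | $1,843.66 | $1,784.69
5 | $1,784.69 | $32.12 | $1,811.62 | $5.19
6 | $5.19 | $0.09 | $5.28 | $0.00

$5.28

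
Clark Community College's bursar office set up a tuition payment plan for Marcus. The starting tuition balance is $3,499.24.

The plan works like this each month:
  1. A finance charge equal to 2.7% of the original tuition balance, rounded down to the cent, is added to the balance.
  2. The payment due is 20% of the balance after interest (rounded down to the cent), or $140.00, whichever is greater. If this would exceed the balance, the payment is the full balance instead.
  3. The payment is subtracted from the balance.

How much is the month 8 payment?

# | Opening | Interest | Payment | End bal
1 | $3,499.24 | $94.47 | $718.74 | $2,874.97
2 | $2,874.97 | $94.47 | $593.88 | $2,375.56
3 | $2,375.56 | $94.47 | $494.00 | $1,976.03
4 | $1,976.03 | $94.47 | $414.10 | $1,656.40
5 | $1,656.40 | $94.47 | $350.17 | $1,400.70
6 | $1,400.70 | $94.47 | $299.03 | $1,196.14
7 | $1,196.14 | $94.47 | $258.12 | $1,032.49
8 | $1,032.49 | $94.47 | $225.39 | $901.57

$225.39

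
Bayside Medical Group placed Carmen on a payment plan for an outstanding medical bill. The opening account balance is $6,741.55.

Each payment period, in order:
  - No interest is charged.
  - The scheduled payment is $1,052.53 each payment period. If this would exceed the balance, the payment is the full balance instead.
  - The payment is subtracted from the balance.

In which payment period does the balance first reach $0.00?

Payment period 1: opening $6,741.55; payment $1,052.53; balance $5,689.02
Payment period 2: opening $5,689.02; payment $1,052.53; balance $4,636.49
Payment period 3: opening $4,636.49; payment $1,052.53; balance $3,583.96
Payment period 4: opening $3,583.96; payment $1,052.53; balance $2,531.43
Payment period 5: opening $2,531.43; payment $1,052.53; balance $1,478.90
Payment period 6: opening $1,478.90; payment $1,052.53; balance $426.37
Payment period 7: opening $426.37; payment $426.37; balance $0.00
Balance reaches $0.00 in payment period 7.

7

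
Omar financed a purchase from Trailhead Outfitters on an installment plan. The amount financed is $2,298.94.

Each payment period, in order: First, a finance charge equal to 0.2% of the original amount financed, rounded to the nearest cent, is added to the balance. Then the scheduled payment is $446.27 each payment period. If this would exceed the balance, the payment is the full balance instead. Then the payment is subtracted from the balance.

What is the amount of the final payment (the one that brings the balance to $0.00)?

Payment period 1: opening $2,298.94; interest $4.60 → $2,303.54; payment $446.27; balance $1,857.27
Payment period 2: opening $1,857.27; interest $4.60 → $1,861.87; payment $446.27; balance $1,415.60
Payment period 3: opening $1,415.60; interest $4.60 → $1,420.20; payment $446.27; balance $973.93
Payment period 4: opening $973.93; interest $4.60 → $978.53; payment $446.27; balance $532.26
Payment period 5: opening $532.26; interest $4.60 → $536.86; payment $446.27; balance $90.59
Payment period 6: opening $90.59; interest $4.60 → $95.19; payment $95.19; balance $0.00

$95.19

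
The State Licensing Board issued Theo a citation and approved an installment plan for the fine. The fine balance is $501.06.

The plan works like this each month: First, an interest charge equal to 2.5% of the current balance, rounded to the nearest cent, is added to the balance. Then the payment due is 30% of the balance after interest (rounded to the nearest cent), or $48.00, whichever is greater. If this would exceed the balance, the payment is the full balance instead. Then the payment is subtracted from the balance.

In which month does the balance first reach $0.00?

Month 1: $501.06 +$12.53 interest = $513.59; pay $154.08 → $359.51
Month 2: $359.51 +$8.99 interest = $368.50; pay $110.55 → $257.95
Month 3: $257.95 +$6.45 interest = $264.40; pay $79.32 → $185.08
Month 4: $185.08 +$4.63 interest = $189.71; pay $56.91 → $132.80
Month 5: $132.80 +$3.32 interest = $136.12; pay $48.00 → $88.12
Month 6: $88.12 +$2.20 interest = $90.32; pay $48.00 → $42.32
Month 7: $42.32 +$1.06 interest = $43.38; pay $43.38 → $0.00
Balance reaches $0.00 in month 7.

7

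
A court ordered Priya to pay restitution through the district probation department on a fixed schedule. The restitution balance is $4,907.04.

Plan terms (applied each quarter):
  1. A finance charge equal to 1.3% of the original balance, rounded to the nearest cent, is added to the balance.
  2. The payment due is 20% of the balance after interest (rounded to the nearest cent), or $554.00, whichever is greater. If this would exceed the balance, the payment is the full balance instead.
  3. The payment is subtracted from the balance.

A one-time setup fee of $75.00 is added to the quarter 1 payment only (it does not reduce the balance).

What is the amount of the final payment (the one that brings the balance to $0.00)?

$249.66

# | Opening | Interest | Payment | Fee | End bal
1 | $4,907.04 | $63.79 | $994.17 | $75.00 | $3,976.66
2 | $3,976.66 | $63.79 | $808.09 | — | $3,232.36
3 | $3,232.36 | $63.79 | $659.23 | — | $2,636.92
4 | $2,636.92 | $63.79 | $554.00 | — | $2,146.71
5 | $2,146.71 | $63.79 | $554.00 | — | $1,656.50
6 | $1,656.50 | $63.79 | $554.00 | — | $1,166.29
7 | $1,166.29 | $63.79 | $554.00 | — | $676.08
8 | $676.08 | $63.79 | $554.00 | — | $185.87
9 | $185.87 | $63.79 | $249.66 | — | $0.00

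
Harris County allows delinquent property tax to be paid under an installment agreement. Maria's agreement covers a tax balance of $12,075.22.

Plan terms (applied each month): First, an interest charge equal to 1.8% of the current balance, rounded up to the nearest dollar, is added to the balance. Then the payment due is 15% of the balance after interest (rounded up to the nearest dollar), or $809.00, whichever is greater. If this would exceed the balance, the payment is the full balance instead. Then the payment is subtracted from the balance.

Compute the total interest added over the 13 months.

Month 1: opening $12,075.22; interest $218.00 → $12,293.22; payment $1,844.00; balance $10,449.22
Month 2: opening $10,449.22; interest $189.00 → $10,638.22; payment $1,596.00; balance $9,042.22
Month 3: opening $9,042.22; interest $163.00 → $9,205.22; payment $1,381.00; balance $7,824.22
Month 4: opening $7,824.22; interest $141.00 → $7,965.22; payment $1,195.00; balance $6,770.22
Month 5: opening $6,770.22; interest $122.00 → $6,892.22; payment $1,034.00; balance $5,858.22
Month 6: opening $5,858.22; interest $106.00 → $5,964.22; payment $895.00; balance $5,069.22
Month 7: opening $5,069.22; interest $92.00 → $5,161.22; payment $809.00; balance $4,352.22
Month 8: opening $4,352.22; interest $79.00 → $4,431.22; payment $809.00; balance $3,622.22
Month 9: opening $3,622.22; interest $66.00 → $3,688.22; payment $809.00; balance $2,879.22
Month 10: opening $2,879.22; interest $52.00 → $2,931.22; payment $809.00; balance $2,122.22
Month 11: opening $2,122.22; interest $39.00 → $2,161.22; payment $809.00; balance $1,352.22
Month 12: opening $1,352.22; interest $25.00 → $1,377.22; payment $809.00; balance $568.22
Month 13: opening $568.22; interest $11.00 → $579.22; payment $579.22; balance $0.00
Total interest: $218.00 + $189.00 + $163.00 + $141.00 + $122.00 + $106.00 + $92.00 + $79.00 + $66.00 + $52.00 + $39.00 + $25.00 + $11.00 = $1,303.00

$1,303.00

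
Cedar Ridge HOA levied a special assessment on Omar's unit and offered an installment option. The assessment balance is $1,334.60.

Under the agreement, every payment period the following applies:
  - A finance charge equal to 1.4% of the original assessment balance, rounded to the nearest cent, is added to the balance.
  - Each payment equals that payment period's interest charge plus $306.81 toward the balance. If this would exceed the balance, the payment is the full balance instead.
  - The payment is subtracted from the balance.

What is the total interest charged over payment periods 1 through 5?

# | Opening | Interest | Payment | End bal
1 | $1,334.60 | $18.68 | $325.49 | $1,027.79
2 | $1,027.79 | $18.68 | $325.49 | $720.98
3 | $720.98 | $18.68 | $325.49 | $414.17
4 | $414.17 | $18.68 | $325.49 | $107.36
5 | $107.36 | $18.68 | $126.04 | $0.00
Total interest: $18.68 + $18.68 + $18.68 + $18.68 + $18.68 = $93.40

$93.40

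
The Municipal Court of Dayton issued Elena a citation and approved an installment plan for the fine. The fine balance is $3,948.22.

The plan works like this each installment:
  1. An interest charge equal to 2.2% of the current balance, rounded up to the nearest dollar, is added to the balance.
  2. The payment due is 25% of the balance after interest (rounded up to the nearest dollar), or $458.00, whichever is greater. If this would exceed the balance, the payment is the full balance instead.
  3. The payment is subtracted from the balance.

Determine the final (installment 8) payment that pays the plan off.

Installment 1: opening $3,948.22; interest $87.00 → $4,035.22; payment $1,009.00; balance $3,026.22
Installment 2: opening $3,026.22; interest $67.00 → $3,093.22; payment $774.00; balance $2,319.22
Installment 3: opening $2,319.22; interest $52.00 → $2,371.22; payment $593.00; balance $1,778.22
Installment 4: opening $1,778.22; interest $40.00 → $1,818.22; payment $458.00; balance $1,360.22
Installment 5: opening $1,360.22; interest $30.00 → $1,390.22; payment $458.00; balance $932.22
Installment 6: opening $932.22; interest $21.00 → $953.22; payment $458.00; balance $495.22
Installment 7: opening $495.22; interest $11.00 → $506.22; payment $458.00; balance $48.22
Installment 8: opening $48.22; interest $2.00 → $50.22; payment $50.22; balance $0.00

$50.22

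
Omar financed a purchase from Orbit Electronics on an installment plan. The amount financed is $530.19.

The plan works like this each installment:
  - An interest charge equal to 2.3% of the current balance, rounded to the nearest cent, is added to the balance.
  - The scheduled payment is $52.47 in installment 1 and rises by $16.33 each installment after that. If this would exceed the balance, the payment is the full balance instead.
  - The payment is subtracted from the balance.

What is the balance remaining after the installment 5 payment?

Installment 1: opening $530.19; interest $12.19 → $542.38; payment $52.47; balance $489.91
Installment 2: opening $489.91; interest $11.27 → $501.18; payment $68.80; balance $432.38
Installment 3: opening $432.38; interest $9.94 → $442.32; payment $85.13; balance $357.19
Installment 4: opening $357.19; interest $8.22 → $365.41; payment $101.46; balance $263.95
Installment 5: opening $263.95; interest $6.07 → $270.02; payment $117.79; balance $152.23

$152.23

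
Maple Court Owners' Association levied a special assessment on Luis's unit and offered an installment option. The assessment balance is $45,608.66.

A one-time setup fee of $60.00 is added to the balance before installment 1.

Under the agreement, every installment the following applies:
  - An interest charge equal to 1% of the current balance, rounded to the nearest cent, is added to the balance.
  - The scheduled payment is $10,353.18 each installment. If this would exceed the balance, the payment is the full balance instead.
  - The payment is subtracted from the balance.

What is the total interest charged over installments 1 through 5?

$1,283.84

# | Opening | Interest | Payment | End bal
1 | $45,668.66 | $456.69 | $10,353.18 | $35,772.17
2 | $35,772.17 | $357.72 | $10,353.18 | $25,776.71
3 | $25,776.71 | $257.77 | $10,353.18 | $15,681.30
4 | $15,681.30 | $156.81 | $10,353.18 | $5,484.93
5 | $5,484.93 | $54.85 | $5,539.78 | $0.00
Total interest: $456.69 + $357.72 + $257.77 + $156.81 + $54.85 = $1,283.84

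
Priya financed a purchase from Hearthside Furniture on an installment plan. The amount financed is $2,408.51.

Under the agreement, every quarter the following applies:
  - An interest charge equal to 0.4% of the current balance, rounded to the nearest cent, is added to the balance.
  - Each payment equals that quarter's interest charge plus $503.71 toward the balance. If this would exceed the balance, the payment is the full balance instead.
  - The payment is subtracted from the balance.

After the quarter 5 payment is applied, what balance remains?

$0.00

Quarter 1: $2,408.51 +$9.63 interest = $2,418.14; pay $513.34 → $1,904.80
Quarter 2: $1,904.80 +$7.62 interest = $1,912.42; pay $511.33 → $1,401.09
Quarter 3: $1,401.09 +$5.60 interest = $1,406.69; pay $509.31 → $897.38
Quarter 4: $897.38 +$3.59 interest = $900.97; pay $507.30 → $393.67
Quarter 5: $393.67 +$1.57 interest = $395.24; pay $395.24 → $0.00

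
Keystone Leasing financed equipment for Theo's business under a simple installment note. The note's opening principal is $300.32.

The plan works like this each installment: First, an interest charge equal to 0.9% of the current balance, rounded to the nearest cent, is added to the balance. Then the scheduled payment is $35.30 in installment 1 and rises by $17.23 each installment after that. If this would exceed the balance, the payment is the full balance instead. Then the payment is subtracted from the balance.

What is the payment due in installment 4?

Installment 1: opening $300.32; interest $2.70 → $303.02; payment $35.30; balance $267.72
Installment 2: opening $267.72; interest $2.41 → $270.13; payment $52.53; balance $217.60
Installment 3: opening $217.60; interest $1.96 → $219.56; payment $69.76; balance $149.80
Installment 4: opening $149.80; interest $1.35 → $151.15; payment $86.99; balance $64.16

$86.99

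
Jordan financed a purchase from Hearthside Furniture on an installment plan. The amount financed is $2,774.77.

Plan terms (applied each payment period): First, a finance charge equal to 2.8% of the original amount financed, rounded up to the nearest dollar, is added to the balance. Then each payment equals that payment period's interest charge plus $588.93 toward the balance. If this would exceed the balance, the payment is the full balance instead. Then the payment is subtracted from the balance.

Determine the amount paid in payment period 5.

Payment period 1: $2,774.77 +$78.00 interest = $2,852.77; pay $666.93 → $2,185.84
Payment period 2: $2,185.84 +$78.00 interest = $2,263.84; pay $666.93 → $1,596.91
Payment period 3: $1,596.91 +$78.00 interest = $1,674.91; pay $666.93 → $1,007.98
Payment period 4: $1,007.98 +$78.00 interest = $1,085.98; pay $666.93 → $419.05
Payment period 5: $419.05 +$78.00 interest = $497.05; pay $497.05 → $0.00

$497.05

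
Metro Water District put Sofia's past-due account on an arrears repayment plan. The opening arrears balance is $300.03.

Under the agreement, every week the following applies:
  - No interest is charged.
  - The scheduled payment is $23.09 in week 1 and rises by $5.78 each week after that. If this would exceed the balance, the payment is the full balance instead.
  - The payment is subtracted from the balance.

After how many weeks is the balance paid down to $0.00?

Week 1: $300.03 − $23.09 → $276.94
Week 2: $276.94 − $28.87 → $248.07
Week 3: $248.07 − $34.65 → $213.42
Week 4: $213.42 − $40.43 → $172.99
Week 5: $172.99 − $46.21 → $126.78
Week 6: $126.78 − $51.99 → $74.79
Week 7: $74.79 − $57.77 → $17.02
Week 8: $17.02 − $17.02 → $0.00
Balance reaches $0.00 in week 8.

8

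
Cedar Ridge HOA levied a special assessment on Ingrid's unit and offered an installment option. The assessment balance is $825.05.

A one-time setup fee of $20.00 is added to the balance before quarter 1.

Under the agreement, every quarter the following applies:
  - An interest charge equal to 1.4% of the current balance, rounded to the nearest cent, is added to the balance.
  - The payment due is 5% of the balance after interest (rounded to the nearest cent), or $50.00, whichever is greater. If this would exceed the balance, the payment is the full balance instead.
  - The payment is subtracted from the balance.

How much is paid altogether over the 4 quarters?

$200.00

Quarter 1: $845.05 +$11.83 interest = $856.88; pay $50.00 → $806.88
Quarter 2: $806.88 +$11.30 interest = $818.18; pay $50.00 → $768.18
Quarter 3: $768.18 +$10.75 interest = $778.93; pay $50.00 → $728.93
Quarter 4: $728.93 +$10.21 interest = $739.14; pay $50.00 → $689.14
Total paid: $200.00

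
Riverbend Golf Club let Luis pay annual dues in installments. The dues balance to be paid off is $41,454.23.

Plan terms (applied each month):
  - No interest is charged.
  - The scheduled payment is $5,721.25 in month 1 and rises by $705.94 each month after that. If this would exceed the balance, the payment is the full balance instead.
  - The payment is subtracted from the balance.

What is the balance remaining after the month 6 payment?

$0.00

Month 1: opening $41,454.23; payment $5,721.25; balance $35,732.98
Month 2: opening $35,732.98; payment $6,427.19; balance $29,305.79
Month 3: opening $29,305.79; payment $7,133.13; balance $22,172.66
Month 4: opening $22,172.66; payment $7,839.07; balance $14,333.59
Month 5: opening $14,333.59; payment $8,545.01; balance $5,788.58
Month 6: opening $5,788.58; payment $5,788.58; balance $0.00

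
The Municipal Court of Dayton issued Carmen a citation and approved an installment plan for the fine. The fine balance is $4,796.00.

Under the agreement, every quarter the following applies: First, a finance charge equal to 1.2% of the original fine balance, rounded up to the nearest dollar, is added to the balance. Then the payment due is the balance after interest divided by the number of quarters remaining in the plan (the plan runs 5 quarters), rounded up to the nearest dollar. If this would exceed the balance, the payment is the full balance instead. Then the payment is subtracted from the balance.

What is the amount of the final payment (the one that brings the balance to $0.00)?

$1,091.00

Quarter 1: $4,796.00 +$58.00 interest = $4,854.00; pay $971.00 → $3,883.00
Quarter 2: $3,883.00 +$58.00 interest = $3,941.00; pay $986.00 → $2,955.00
Quarter 3: $2,955.00 +$58.00 interest = $3,013.00; pay $1,005.00 → $2,008.00
Quarter 4: $2,008.00 +$58.00 interest = $2,066.00; pay $1,033.00 → $1,033.00
Quarter 5: $1,033.00 +$58.00 interest = $1,091.00; pay $1,091.00 → $0.00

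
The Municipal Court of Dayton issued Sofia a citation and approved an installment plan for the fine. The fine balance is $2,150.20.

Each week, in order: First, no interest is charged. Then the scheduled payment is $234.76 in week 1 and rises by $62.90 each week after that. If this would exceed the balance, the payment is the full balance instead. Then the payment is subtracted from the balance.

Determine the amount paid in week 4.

$423.46

# | Opening | Payment | End bal
1 | $2,150.20 | $234.76 | $1,915.44
2 | $1,915.44 | $297.66 | $1,617.78
3 | $1,617.78 | $360.56 | $1,257.22
4 | $1,257.22 | $423.46 | $833.76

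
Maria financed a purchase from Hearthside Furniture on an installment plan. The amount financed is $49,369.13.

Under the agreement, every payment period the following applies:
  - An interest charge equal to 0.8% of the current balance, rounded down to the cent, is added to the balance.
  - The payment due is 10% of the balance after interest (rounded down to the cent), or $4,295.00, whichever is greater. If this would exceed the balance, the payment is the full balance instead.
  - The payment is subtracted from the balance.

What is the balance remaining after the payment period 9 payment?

$12,165.81

Payment period 1: $49,369.13 +$394.95 interest = $49,764.08; pay $4,976.40 → $44,787.68
Payment period 2: $44,787.68 +$358.30 interest = $45,145.98; pay $4,514.59 → $40,631.39
Payment period 3: $40,631.39 +$325.05 interest = $40,956.44; pay $4,295.00 → $36,661.44
Payment period 4: $36,661.44 +$293.29 interest = $36,954.73; pay $4,295.00 → $32,659.73
Payment period 5: $32,659.73 +$261.27 interest = $32,921.00; pay $4,295.00 → $28,626.00
Payment period 6: $28,626.00 +$229.00 interest = $28,855.00; pay $4,295.00 → $24,560.00
Payment period 7: $24,560.00 +$196.48 interest = $24,756.48; pay $4,295.00 → $20,461.48
Payment period 8: $20,461.48 +$163.69 interest = $20,625.17; pay $4,295.00 → $16,330.17
Payment period 9: $16,330.17 +$130.64 interest = $16,460.81; pay $4,295.00 → $12,165.81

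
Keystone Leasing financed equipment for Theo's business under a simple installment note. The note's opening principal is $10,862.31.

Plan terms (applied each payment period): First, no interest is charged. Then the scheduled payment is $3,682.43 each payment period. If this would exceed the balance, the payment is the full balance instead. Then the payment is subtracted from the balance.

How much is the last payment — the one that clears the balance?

Payment period 1: $10,862.31 − $3,682.43 → $7,179.88
Payment period 2: $7,179.88 − $3,682.43 → $3,497.45
Payment period 3: $3,497.45 − $3,497.45 → $0.00

$3,497.45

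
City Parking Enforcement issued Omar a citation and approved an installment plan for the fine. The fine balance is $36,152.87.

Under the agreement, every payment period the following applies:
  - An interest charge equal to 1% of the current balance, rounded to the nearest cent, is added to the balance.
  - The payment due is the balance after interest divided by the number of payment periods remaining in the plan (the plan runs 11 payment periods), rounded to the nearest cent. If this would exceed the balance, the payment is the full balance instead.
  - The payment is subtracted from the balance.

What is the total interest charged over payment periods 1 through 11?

$2,243.14

Payment period 1: $36,152.87 +$361.53 interest = $36,514.40; pay $3,319.49 → $33,194.91
Payment period 2: $33,194.91 +$331.95 interest = $33,526.86; pay $3,352.69 → $30,174.17
Payment period 3: $30,174.17 +$301.74 interest = $30,475.91; pay $3,386.21 → $27,089.70
Payment period 4: $27,089.70 +$270.90 interest = $27,360.60; pay $3,420.08 → $23,940.52
Payment period 5: $23,940.52 +$239.41 interest = $24,179.93; pay $3,454.28 → $20,725.65
Payment period 6: $20,725.65 +$207.26 interest = $20,932.91; pay $3,488.82 → $17,444.09
Payment period 7: $17,444.09 +$174.44 interest = $17,618.53; pay $3,523.71 → $14,094.82
Payment period 8: $14,094.82 +$140.95 interest = $14,235.77; pay $3,558.94 → $10,676.83
Payment period 9: $10,676.83 +$106.77 interest = $10,783.60; pay $3,594.53 → $7,189.07
Payment period 10: $7,189.07 +$71.89 interest = $7,260.96; pay $3,630.48 → $3,630.48
Payment period 11: $3,630.48 +$36.30 interest = $3,666.78; pay $3,666.78 → $0.00
Total interest: $361.53 + $331.95 + $301.74 + $270.90 + $239.41 + $207.26 + $174.44 + $140.95 + $106.77 + $71.89 + $36.30 = $2,243.14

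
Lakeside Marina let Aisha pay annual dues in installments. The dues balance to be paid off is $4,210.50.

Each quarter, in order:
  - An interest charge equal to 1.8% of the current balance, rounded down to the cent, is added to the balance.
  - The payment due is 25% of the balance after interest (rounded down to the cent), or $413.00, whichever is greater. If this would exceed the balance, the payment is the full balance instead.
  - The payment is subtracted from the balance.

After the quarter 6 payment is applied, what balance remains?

# | Opening | Interest | Payment | End bal
1 | $4,210.50 | $75.78 | $1,071.57 | $3,214.71
2 | $3,214.71 | $57.86 | $818.14 | $2,454.43
3 | $2,454.43 | $44.17 | $624.65 | $1,873.95
4 | $1,873.95 | $33.73 | $476.92 | $1,430.76
5 | $1,430.76 | $25.75 | $413.00 | $1,043.51
6 | $1,043.51 | $18.78 | $413.00 | $649.29

$649.29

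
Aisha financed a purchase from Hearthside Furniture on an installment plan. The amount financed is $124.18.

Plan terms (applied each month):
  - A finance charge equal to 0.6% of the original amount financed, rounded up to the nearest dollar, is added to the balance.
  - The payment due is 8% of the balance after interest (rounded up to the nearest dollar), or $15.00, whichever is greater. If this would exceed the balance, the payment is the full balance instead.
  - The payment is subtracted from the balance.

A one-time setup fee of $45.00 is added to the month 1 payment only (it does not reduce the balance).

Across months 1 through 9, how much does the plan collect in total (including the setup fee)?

Month 1: opening $124.18; interest $1.00 → $125.18; payment $15.00 (+ $45.00 fee); balance $110.18
Month 2: opening $110.18; interest $1.00 → $111.18; payment $15.00; balance $96.18
Month 3: opening $96.18; interest $1.00 → $97.18; payment $15.00; balance $82.18
Month 4: opening $82.18; interest $1.00 → $83.18; payment $15.00; balance $68.18
Month 5: opening $68.18; interest $1.00 → $69.18; payment $15.00; balance $54.18
Month 6: opening $54.18; interest $1.00 → $55.18; payment $15.00; balance $40.18
Month 7: opening $40.18; interest $1.00 → $41.18; payment $15.00; balance $26.18
Month 8: opening $26.18; interest $1.00 → $27.18; payment $15.00; balance $12.18
Month 9: opening $12.18; interest $1.00 → $13.18; payment $13.18; balance $0.00
Total paid: $178.18

$178.18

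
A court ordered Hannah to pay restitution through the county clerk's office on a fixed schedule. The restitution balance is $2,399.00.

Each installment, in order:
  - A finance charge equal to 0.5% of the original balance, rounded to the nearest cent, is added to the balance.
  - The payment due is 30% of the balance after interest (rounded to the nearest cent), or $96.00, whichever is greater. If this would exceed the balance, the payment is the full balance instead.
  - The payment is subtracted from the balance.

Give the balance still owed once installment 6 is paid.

Installment 1: opening $2,399.00; interest $12.00 → $2,411.00; payment $723.30; balance $1,687.70
Installment 2: opening $1,687.70; interest $12.00 → $1,699.70; payment $509.91; balance $1,189.79
Installment 3: opening $1,189.79; interest $12.00 → $1,201.79; payment $360.54; balance $841.25
Installment 4: opening $841.25; interest $12.00 → $853.25; payment $255.98; balance $597.27
Installment 5: opening $597.27; interest $12.00 → $609.27; payment $182.78; balance $426.49
Installment 6: opening $426.49; interest $12.00 → $438.49; payment $131.55; balance $306.94

$306.94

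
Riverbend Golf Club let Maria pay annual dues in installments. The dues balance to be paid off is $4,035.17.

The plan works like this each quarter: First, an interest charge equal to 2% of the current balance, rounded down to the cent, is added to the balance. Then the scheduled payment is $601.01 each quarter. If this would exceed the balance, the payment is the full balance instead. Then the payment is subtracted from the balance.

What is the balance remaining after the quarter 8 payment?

$0.00

Quarter 1: $4,035.17 +$80.70 interest = $4,115.87; pay $601.01 → $3,514.86
Quarter 2: $3,514.86 +$70.29 interest = $3,585.15; pay $601.01 → $2,984.14
Quarter 3: $2,984.14 +$59.68 interest = $3,043.82; pay $601.01 → $2,442.81
Quarter 4: $2,442.81 +$48.85 interest = $2,491.66; pay $601.01 → $1,890.65
Quarter 5: $1,890.65 +$37.81 interest = $1,928.46; pay $601.01 → $1,327.45
Quarter 6: $1,327.45 +$26.54 interest = $1,353.99; pay $601.01 → $752.98
Quarter 7: $752.98 +$15.05 interest = $768.03; pay $601.01 → $167.02
Quarter 8: $167.02 +$3.34 interest = $170.36; pay $170.36 → $0.00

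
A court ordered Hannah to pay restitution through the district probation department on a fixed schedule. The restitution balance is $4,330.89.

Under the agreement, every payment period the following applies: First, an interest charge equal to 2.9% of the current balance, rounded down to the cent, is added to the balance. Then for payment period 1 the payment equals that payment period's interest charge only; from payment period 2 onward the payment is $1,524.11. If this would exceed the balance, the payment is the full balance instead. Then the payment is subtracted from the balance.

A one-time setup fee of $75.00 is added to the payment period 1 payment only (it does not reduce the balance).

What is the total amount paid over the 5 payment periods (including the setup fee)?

$4,785.76

Payment period 1: opening $4,330.89; interest $125.59 → $4,456.48; payment $125.59 (+ $75.00 fee); balance $4,330.89
Payment period 2: opening $4,330.89; interest $125.59 → $4,456.48; payment $1,524.11; balance $2,932.37
Payment period 3: opening $2,932.37; interest $85.03 → $3,017.40; payment $1,524.11; balance $1,493.29
Payment period 4: opening $1,493.29; interest $43.30 → $1,536.59; payment $1,524.11; balance $12.48
Payment period 5: opening $12.48; interest $0.36 → $12.84; payment $12.84; balance $0.00
Total paid: $4,785.76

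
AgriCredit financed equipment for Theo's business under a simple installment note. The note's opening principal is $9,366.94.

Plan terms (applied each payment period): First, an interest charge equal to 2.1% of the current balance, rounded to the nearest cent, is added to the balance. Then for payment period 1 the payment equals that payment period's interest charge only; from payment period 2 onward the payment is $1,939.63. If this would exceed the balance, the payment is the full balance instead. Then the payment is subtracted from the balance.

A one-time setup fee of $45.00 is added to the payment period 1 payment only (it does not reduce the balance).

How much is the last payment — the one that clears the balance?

$284.38

# | Opening | Interest | Payment | Fee | End bal
1 | $9,366.94 | $196.71 | $196.71 | $45.00 | $9,366.94
2 | $9,366.94 | $196.71 | $1,939.63 | — | $7,624.02
3 | $7,624.02 | $160.10 | $1,939.63 | — | $5,844.49
4 | $5,844.49 | $122.73 | $1,939.63 | — | $4,027.59
5 | $4,027.59 | $84.58 | $1,939.63 | — | $2,172.54
6 | $2,172.54 | $45.62 | $1,939.63 | — | $278.53
7 | $278.53 | $5.85 | $284.38 | — | $0.00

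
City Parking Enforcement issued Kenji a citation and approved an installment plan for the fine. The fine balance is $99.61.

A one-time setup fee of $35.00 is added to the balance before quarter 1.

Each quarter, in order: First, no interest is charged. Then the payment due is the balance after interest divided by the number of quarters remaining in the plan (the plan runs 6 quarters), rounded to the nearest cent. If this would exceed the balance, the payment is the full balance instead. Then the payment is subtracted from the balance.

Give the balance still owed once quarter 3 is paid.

$67.30

# | Opening | Payment | End bal
1 | $134.61 | $22.44 | $112.17
2 | $112.17 | $22.43 | $89.74
3 | $89.74 | $22.44 | $67.30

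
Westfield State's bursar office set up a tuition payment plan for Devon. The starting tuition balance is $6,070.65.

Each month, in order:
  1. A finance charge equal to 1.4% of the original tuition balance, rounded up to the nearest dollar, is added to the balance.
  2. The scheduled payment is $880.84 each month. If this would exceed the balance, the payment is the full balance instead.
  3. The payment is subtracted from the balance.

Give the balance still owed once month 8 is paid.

Month 1: opening $6,070.65; interest $85.00 → $6,155.65; payment $880.84; balance $5,274.81
Month 2: opening $5,274.81; interest $85.00 → $5,359.81; payment $880.84; balance $4,478.97
Month 3: opening $4,478.97; interest $85.00 → $4,563.97; payment $880.84; balance $3,683.13
Month 4: opening $3,683.13; interest $85.00 → $3,768.13; payment $880.84; balance $2,887.29
Month 5: opening $2,887.29; interest $85.00 → $2,972.29; payment $880.84; balance $2,091.45
Month 6: opening $2,091.45; interest $85.00 → $2,176.45; payment $880.84; balance $1,295.61
Month 7: opening $1,295.61; interest $85.00 → $1,380.61; payment $880.84; balance $499.77
Month 8: opening $499.77; interest $85.00 → $584.77; payment $584.77; balance $0.00

$0.00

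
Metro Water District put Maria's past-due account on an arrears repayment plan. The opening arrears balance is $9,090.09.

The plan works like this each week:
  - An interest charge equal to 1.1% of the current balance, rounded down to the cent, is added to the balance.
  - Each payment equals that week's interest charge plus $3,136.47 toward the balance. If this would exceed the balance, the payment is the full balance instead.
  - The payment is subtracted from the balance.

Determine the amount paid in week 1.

$3,236.46

Week 1: opening $9,090.09; interest $99.99 → $9,190.08; payment $3,236.46; balance $5,953.62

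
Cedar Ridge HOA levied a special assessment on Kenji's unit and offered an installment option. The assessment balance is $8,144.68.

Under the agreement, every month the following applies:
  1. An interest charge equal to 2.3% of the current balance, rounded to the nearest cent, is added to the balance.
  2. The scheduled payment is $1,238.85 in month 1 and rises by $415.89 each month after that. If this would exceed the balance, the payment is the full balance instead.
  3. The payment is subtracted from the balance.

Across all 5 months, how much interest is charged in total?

Month 1: opening $8,144.68; interest $187.33 → $8,332.01; payment $1,238.85; balance $7,093.16
Month 2: opening $7,093.16; interest $163.14 → $7,256.30; payment $1,654.74; balance $5,601.56
Month 3: opening $5,601.56; interest $128.84 → $5,730.40; payment $2,070.63; balance $3,659.77
Month 4: opening $3,659.77; interest $84.17 → $3,743.94; payment $2,486.52; balance $1,257.42
Month 5: opening $1,257.42; interest $28.92 → $1,286.34; payment $1,286.34; balance $0.00
Total interest: $187.33 + $163.14 + $128.84 + $84.17 + $28.92 = $592.40

$592.40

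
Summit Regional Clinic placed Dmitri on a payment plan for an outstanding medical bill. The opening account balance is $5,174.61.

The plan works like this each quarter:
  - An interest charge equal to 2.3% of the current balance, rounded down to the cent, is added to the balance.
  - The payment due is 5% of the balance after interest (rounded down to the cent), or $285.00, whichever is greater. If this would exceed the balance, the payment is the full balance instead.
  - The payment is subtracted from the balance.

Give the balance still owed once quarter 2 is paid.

Quarter 1: opening $5,174.61; interest $119.01 → $5,293.62; payment $285.00; balance $5,008.62
Quarter 2: opening $5,008.62; interest $115.19 → $5,123.81; payment $285.00; balance $4,838.81

$4,838.81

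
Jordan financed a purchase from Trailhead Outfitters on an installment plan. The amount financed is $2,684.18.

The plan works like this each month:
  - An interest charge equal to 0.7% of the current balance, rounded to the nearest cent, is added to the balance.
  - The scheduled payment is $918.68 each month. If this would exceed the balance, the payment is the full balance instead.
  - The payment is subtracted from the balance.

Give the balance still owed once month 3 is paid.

Month 1: $2,684.18 +$18.79 interest = $2,702.97; pay $918.68 → $1,784.29
Month 2: $1,784.29 +$12.49 interest = $1,796.78; pay $918.68 → $878.10
Month 3: $878.10 +$6.15 interest = $884.25; pay $884.25 → $0.00

$0.00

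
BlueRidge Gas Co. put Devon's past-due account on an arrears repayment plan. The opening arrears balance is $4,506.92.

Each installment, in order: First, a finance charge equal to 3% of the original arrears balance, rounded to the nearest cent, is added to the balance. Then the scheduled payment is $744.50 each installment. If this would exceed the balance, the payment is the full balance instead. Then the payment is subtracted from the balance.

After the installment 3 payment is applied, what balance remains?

Installment 1: opening $4,506.92; interest $135.21 → $4,642.13; payment $744.50; balance $3,897.63
Installment 2: opening $3,897.63; interest $135.21 → $4,032.84; payment $744.50; balance $3,288.34
Installment 3: opening $3,288.34; interest $135.21 → $3,423.55; payment $744.50; balance $2,679.05

$2,679.05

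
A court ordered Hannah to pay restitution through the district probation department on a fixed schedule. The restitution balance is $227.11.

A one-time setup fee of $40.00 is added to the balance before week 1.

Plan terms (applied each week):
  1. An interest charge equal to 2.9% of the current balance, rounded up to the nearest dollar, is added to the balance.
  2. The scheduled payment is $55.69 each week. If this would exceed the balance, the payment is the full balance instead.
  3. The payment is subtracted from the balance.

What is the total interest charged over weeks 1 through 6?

Week 1: $267.11 +$8.00 interest = $275.11; pay $55.69 → $219.42
Week 2: $219.42 +$7.00 interest = $226.42; pay $55.69 → $170.73
Week 3: $170.73 +$5.00 interest = $175.73; pay $55.69 → $120.04
Week 4: $120.04 +$4.00 interest = $124.04; pay $55.69 → $68.35
Week 5: $68.35 +$2.00 interest = $70.35; pay $55.69 → $14.66
Week 6: $14.66 +$1.00 interest = $15.66; pay $15.66 → $0.00
Total interest: $8.00 + $7.00 + $5.00 + $4.00 + $2.00 + $1.00 = $27.00

$27.00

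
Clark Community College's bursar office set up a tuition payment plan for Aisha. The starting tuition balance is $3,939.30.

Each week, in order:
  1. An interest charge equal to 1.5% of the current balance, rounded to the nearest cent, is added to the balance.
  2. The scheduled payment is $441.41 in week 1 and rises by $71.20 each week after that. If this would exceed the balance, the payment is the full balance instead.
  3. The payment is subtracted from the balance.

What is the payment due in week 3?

$583.81

Week 1: $3,939.30 +$59.09 interest = $3,998.39; pay $441.41 → $3,556.98
Week 2: $3,556.98 +$53.35 interest = $3,610.33; pay $512.61 → $3,097.72
Week 3: $3,097.72 +$46.47 interest = $3,144.19; pay $583.81 → $2,560.38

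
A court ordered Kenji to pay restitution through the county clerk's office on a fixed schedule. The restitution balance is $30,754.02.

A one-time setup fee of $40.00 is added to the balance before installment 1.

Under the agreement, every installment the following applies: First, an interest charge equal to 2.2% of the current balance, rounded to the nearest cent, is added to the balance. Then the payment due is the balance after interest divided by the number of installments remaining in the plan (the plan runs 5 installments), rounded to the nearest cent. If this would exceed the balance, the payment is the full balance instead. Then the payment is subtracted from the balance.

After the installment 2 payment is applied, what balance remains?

Installment 1: opening $30,794.02; interest $677.47 → $31,471.49; payment $6,294.30; balance $25,177.19
Installment 2: opening $25,177.19; interest $553.90 → $25,731.09; payment $6,432.77; balance $19,298.32

$19,298.32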